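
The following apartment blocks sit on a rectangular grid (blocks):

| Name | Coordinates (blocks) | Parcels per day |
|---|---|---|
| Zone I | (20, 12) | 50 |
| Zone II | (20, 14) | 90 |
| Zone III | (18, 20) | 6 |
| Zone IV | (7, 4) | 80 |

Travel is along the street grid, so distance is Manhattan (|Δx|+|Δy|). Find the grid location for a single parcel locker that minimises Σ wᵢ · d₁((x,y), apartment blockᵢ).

(20, 12)

Manhattan distance separates: Σwᵢ(|x−xᵢ|+|y−yᵢ|) = Σwᵢ|x−xᵢ| + Σwᵢ|y−yᵢ|, so x and y are optimised independently as 1-D weighted medians.
Total weight W = 226; half = 113.
x-coordinate, sorted with cumulative weight:
  x=7 (Zone IV, w=80) cum 80
  x=18 (Zone III, w=6) cum 86
  x=20 (Zone I, w=50) cum 136  ← median
  x=20 (Zone II, w=90) cum 226
⇒ x* = 20
y-coordinate, sorted with cumulative weight:
  y=4 (Zone IV, w=80) cum 80
  y=12 (Zone I, w=50) cum 130  ← median
  y=14 (Zone II, w=90) cum 220
  y=20 (Zone III, w=6) cum 226
⇒ y* = 12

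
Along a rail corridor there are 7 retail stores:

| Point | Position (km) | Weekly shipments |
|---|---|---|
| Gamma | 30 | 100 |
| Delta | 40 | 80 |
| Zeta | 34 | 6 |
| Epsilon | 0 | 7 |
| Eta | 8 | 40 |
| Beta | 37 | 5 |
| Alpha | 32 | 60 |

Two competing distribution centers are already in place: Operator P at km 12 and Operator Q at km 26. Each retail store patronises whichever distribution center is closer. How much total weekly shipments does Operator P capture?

47

The indifferent point is the midpoint (12+26)/2 = 19; retail stores left of it (closer to Operator P at 12) go to Operator P, those right go to Operator Q.
  Epsilon at 0 (w=7) → Operator P
  Eta at 8 (w=40) → Operator P
  Gamma at 30 (w=100) → Operator Q
  Alpha at 32 (w=60) → Operator Q
  Zeta at 34 (w=6) → Operator Q
  Beta at 37 (w=5) → Operator Q
  Delta at 40 (w=80) → Operator Q
Operator P captures 47; Operator Q captures 251.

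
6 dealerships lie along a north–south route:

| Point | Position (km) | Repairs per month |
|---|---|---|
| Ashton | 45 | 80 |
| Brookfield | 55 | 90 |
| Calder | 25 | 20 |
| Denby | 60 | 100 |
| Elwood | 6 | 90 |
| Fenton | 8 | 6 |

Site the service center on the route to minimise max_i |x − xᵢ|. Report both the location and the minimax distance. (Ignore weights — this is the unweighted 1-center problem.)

location 33, max distance 27

The 1-center on a line is the midpoint of the two extreme points: leftmost at 6, rightmost at 60.
Optimal location = (6 + 60)/2 = 33; maximum distance = (60 − 6)/2 = 27.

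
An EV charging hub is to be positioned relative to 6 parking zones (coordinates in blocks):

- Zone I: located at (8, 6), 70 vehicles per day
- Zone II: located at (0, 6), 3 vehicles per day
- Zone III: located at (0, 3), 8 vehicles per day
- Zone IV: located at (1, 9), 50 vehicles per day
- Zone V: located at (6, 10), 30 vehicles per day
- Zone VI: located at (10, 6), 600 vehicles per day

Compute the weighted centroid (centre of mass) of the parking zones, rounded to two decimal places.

(8.92, 6.32)

The minimiser of Σwᵢ‖p−pᵢ‖² is the weighted centroid p* = (Σwᵢpᵢ)/(Σwᵢ).
Σwᵢ = 761.
Σwᵢxᵢ = 70·8 + 3·0 + 8·0 + 50·1 + 30·6 + 600·10 = 6790.
Σwᵢyᵢ = 70·6 + 3·6 + 8·3 + 50·9 + 30·10 + 600·6 = 4812.
x* = 6790/761 = 8.92, y* = 4812/761 = 6.32.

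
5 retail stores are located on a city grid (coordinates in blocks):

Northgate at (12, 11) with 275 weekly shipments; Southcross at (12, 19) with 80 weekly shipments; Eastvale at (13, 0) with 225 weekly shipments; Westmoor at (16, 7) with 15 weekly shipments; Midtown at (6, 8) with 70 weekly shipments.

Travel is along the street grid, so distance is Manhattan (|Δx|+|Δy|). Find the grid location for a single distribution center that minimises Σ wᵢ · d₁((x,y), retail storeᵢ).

Manhattan distance separates: Σwᵢ(|x−xᵢ|+|y−yᵢ|) = Σwᵢ|x−xᵢ| + Σwᵢ|y−yᵢ|, so x and y are optimised independently as 1-D weighted medians.
Total weight W = 665; half = 332.5.
x-coordinate, sorted with cumulative weight:
  x=6 (Midtown, w=70) cum 70
  x=12 (Northgate, w=275) cum 345  ← median
  x=12 (Southcross, w=80) cum 425
  x=13 (Eastvale, w=225) cum 650
  x=16 (Westmoor, w=15) cum 665
⇒ x* = 12
y-coordinate, sorted with cumulative weight:
  y=0 (Eastvale, w=225) cum 225
  y=7 (Westmoor, w=15) cum 240
  y=8 (Midtown, w=70) cum 310
  y=11 (Northgate, w=275) cum 585  ← median
  y=19 (Southcross, w=80) cum 665
⇒ y* = 11

(12, 11)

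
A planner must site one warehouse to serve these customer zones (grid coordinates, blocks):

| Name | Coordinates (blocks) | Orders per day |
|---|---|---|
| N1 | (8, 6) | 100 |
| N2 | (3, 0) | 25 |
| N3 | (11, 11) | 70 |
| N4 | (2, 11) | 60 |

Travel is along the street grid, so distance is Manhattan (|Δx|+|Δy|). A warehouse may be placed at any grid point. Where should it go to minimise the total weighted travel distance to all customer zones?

(8, 11)

Manhattan distance separates: Σwᵢ(|x−xᵢ|+|y−yᵢ|) = Σwᵢ|x−xᵢ| + Σwᵢ|y−yᵢ|, so x and y are optimised independently as 1-D weighted medians.
Total weight W = 255; half = 127.5.
x-coordinate, sorted with cumulative weight:
  x=2 (N4, w=60) cum 60
  x=3 (N2, w=25) cum 85
  x=8 (N1, w=100) cum 185  ← median
  x=11 (N3, w=70) cum 255
⇒ x* = 8
y-coordinate, sorted with cumulative weight:
  y=0 (N2, w=25) cum 25
  y=6 (N1, w=100) cum 125
  y=11 (N3, w=70) cum 195  ← median
  y=11 (N4, w=60) cum 255
⇒ y* = 11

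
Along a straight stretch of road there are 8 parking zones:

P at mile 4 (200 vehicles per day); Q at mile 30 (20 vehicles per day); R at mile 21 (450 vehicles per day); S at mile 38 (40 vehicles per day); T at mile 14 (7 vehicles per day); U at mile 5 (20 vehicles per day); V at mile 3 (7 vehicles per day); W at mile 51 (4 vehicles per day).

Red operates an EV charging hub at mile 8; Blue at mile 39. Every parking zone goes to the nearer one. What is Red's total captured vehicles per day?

The indifferent point is the midpoint (8+39)/2 = 23.5; parking zones left of it (closer to Red at 8) go to Red, those right go to Blue.
  V at 3 (w=7) → Red
  P at 4 (w=200) → Red
  U at 5 (w=20) → Red
  T at 14 (w=7) → Red
  R at 21 (w=450) → Red
  Q at 30 (w=20) → Blue
  S at 38 (w=40) → Blue
  W at 51 (w=4) → Blue
Red captures 684; Blue captures 64.

684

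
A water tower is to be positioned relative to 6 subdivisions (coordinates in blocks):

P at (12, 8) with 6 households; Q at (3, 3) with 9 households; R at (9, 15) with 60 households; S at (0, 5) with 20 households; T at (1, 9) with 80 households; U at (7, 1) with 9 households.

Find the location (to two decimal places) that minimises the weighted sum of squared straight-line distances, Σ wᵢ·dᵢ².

The minimiser of Σwᵢ‖p−pᵢ‖² is the weighted centroid p* = (Σwᵢpᵢ)/(Σwᵢ).
Σwᵢ = 184.
Σwᵢxᵢ = 6·12 + 9·3 + 60·9 + 20·0 + 80·1 + 9·7 = 782.
Σwᵢyᵢ = 6·8 + 9·3 + 60·15 + 20·5 + 80·9 + 9·1 = 1804.
x* = 782/184 = 4.25, y* = 1804/184 = 9.80.

(4.25, 9.80)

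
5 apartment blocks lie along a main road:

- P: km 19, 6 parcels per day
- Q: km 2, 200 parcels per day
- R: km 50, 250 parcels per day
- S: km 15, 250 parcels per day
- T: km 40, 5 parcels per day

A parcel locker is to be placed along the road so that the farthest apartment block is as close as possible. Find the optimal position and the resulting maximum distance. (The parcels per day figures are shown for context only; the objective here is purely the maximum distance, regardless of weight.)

The 1-center on a line is the midpoint of the two extreme points: leftmost at 2, rightmost at 50.
Optimal location = (2 + 50)/2 = 26; maximum distance = (50 − 2)/2 = 24.

location 26, max distance 24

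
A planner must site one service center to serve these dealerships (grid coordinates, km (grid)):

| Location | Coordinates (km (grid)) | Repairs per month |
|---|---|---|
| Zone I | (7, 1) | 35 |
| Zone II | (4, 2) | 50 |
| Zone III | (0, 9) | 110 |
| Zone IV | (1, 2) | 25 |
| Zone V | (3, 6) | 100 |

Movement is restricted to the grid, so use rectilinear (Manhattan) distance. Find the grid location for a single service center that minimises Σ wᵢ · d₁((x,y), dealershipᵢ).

(3, 6)

Manhattan distance separates: Σwᵢ(|x−xᵢ|+|y−yᵢ|) = Σwᵢ|x−xᵢ| + Σwᵢ|y−yᵢ|, so x and y are optimised independently as 1-D weighted medians.
Total weight W = 320; half = 160.
x-coordinate, sorted with cumulative weight:
  x=0 (Zone III, w=110) cum 110
  x=1 (Zone IV, w=25) cum 135
  x=3 (Zone V, w=100) cum 235  ← median
  x=4 (Zone II, w=50) cum 285
  x=7 (Zone I, w=35) cum 320
⇒ x* = 3
y-coordinate, sorted with cumulative weight:
  y=1 (Zone I, w=35) cum 35
  y=2 (Zone II, w=50) cum 85
  y=2 (Zone IV, w=25) cum 110
  y=6 (Zone V, w=100) cum 210  ← median
  y=9 (Zone III, w=110) cum 320
⇒ y* = 6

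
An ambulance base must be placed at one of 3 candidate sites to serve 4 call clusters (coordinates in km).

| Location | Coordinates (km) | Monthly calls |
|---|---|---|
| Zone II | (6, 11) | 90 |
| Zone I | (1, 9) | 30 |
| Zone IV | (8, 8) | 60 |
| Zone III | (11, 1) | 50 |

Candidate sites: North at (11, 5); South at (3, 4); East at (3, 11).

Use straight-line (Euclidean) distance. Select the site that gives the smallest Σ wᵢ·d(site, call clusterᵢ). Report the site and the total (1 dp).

East, total 1345.0 km

Total weighted distance at each candidate:
  North (11, 5): total = 1480.6
  South (3, 4): total = 1658.4
  East (3, 11): total = 1345.0
Minimum is at East with total 1345.0 km.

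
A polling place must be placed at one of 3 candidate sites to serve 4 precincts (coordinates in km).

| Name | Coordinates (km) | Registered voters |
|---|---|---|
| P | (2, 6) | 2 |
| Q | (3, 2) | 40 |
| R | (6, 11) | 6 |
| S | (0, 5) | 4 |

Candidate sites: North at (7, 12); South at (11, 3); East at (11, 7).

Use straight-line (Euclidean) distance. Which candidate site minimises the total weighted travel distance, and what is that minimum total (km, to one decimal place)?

South, total 442.8 km

Total weighted distance at each candidate:
  North (7, 12): total = 494.5
  South (11, 3): total = 442.8
  East (11, 7): total = 478.6
Minimum is at South with total 442.8 km.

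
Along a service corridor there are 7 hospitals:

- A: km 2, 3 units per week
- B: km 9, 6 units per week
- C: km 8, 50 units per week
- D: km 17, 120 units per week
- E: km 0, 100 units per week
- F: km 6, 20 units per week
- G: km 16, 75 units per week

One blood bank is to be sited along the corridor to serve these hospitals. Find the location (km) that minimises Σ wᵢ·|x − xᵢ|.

For a sum of weighted absolute distances on a line, the optimum is the weighted median (not the mean). Total weight W = 374; half-weight = 187.
Sort by position and accumulate weight:
  km 0 (E, w=100) → cum 100
  km 2 (A, w=3) → cum 103
  km 6 (F, w=20) → cum 123
  km 8 (C, w=50) → cum 173
  km 9 (B, w=6) → cum 179
  km 16 (G, w=75) → cum 254  ≥ 187 → median here
  km 17 (D, w=120) → cum 374
Optimal location: km 16.

x = 16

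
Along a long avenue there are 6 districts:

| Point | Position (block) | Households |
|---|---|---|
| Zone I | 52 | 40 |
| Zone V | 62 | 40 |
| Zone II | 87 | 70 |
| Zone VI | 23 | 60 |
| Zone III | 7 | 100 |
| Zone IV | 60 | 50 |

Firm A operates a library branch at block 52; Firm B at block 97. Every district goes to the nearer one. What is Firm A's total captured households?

290

The indifferent point is the midpoint (52+97)/2 = 74.5; districts left of it (closer to Firm A at 52) go to Firm A, those right go to Firm B.
  Zone III at 7 (w=100) → Firm A
  Zone VI at 23 (w=60) → Firm A
  Zone I at 52 (w=40) → Firm A
  Zone IV at 60 (w=50) → Firm A
  Zone V at 62 (w=40) → Firm A
  Zone II at 87 (w=70) → Firm B
Firm A captures 290; Firm B captures 70.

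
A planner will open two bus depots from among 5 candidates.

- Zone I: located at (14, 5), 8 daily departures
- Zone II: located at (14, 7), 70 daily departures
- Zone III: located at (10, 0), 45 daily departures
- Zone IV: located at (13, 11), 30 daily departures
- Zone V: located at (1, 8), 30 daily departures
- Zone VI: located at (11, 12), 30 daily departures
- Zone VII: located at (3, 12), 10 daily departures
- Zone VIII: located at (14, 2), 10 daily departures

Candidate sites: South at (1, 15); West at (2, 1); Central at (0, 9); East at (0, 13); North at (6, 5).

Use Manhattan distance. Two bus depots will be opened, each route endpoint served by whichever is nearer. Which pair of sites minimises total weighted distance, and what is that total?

{Central, North}, total 2149

Evaluate every pair (each demand assigned to the nearer of the two):
  {Central, North}: total = 2149
  {East, North}: total = 2249
  {South, North}: total = 2289
  {West, North}: total = 2369
  {West, Central}: total = 2773
  {West, East}: total = 2953
  {South, West}: total = 3053
  {Central, East}: total = 3239
  {South, Central}: total = 3279
  {South, East}: total = 3891
Best pair: {Central, North} with total 2149.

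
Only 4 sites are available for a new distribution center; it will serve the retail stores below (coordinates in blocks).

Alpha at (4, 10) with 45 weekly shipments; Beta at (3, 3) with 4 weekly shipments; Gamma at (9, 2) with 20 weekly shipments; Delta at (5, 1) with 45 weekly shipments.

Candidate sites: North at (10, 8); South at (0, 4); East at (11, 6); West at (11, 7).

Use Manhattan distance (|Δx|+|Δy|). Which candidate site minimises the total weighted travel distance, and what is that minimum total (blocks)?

South, total 1046 blocks

Total weighted distance at each candidate:
  North (10, 8): total = 1088
  South (0, 4): total = 1046
  East (11, 6): total = 1154
  West (11, 7): total = 1178
Minimum is at South with total 1046 blocks.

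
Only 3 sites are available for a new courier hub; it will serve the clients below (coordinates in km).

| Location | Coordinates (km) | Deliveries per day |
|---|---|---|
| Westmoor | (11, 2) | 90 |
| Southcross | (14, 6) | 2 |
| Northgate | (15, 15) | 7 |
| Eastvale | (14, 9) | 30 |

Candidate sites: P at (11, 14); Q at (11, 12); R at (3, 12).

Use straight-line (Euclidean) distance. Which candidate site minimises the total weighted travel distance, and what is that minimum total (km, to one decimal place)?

Q, total 1075.7 km

Total weighted distance at each candidate:
  P (11, 14): total = 1300.9
  Q (11, 12): total = 1075.7
  R (3, 12): total = 1606.3
Minimum is at Q with total 1075.7 km.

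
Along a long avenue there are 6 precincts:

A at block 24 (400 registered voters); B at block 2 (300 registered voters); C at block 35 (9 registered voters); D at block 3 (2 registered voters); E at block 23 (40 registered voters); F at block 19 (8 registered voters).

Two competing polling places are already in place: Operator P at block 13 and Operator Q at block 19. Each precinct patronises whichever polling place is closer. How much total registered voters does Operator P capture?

302

The indifferent point is the midpoint (13+19)/2 = 16; precincts left of it (closer to Operator P at 13) go to Operator P, those right go to Operator Q.
  B at 2 (w=300) → Operator P
  D at 3 (w=2) → Operator P
  F at 19 (w=8) → Operator Q
  E at 23 (w=40) → Operator Q
  A at 24 (w=400) → Operator Q
  C at 35 (w=9) → Operator Q
Operator P captures 302; Operator Q captures 457.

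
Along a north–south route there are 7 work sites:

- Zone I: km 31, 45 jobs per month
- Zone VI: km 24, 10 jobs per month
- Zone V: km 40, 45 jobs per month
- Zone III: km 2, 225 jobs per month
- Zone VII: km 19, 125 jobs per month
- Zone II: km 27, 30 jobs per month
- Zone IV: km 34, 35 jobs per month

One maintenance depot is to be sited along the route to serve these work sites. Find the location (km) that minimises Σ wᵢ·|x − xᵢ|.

For a sum of weighted absolute distances on a line, the optimum is the weighted median (not the mean). Total weight W = 515; half-weight = 257.5.
Sort by position and accumulate weight:
  km 2 (Zone III, w=225) → cum 225
  km 19 (Zone VII, w=125) → cum 350  ≥ 257.5 → median here
  km 24 (Zone VI, w=10) → cum 360
  km 27 (Zone II, w=30) → cum 390
  km 31 (Zone I, w=45) → cum 435
  km 34 (Zone IV, w=35) → cum 470
  km 40 (Zone V, w=45) → cum 515
Optimal location: km 19.

x = 19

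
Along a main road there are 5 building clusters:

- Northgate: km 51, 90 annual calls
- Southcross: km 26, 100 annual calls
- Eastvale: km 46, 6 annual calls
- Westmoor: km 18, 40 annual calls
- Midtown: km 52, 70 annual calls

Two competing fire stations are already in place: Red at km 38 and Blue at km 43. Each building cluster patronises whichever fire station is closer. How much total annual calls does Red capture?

The indifferent point is the midpoint (38+43)/2 = 40.5; building clusters left of it (closer to Red at 38) go to Red, those right go to Blue.
  Westmoor at 18 (w=40) → Red
  Southcross at 26 (w=100) → Red
  Eastvale at 46 (w=6) → Blue
  Northgate at 51 (w=90) → Blue
  Midtown at 52 (w=70) → Blue
Red captures 140; Blue captures 166.

140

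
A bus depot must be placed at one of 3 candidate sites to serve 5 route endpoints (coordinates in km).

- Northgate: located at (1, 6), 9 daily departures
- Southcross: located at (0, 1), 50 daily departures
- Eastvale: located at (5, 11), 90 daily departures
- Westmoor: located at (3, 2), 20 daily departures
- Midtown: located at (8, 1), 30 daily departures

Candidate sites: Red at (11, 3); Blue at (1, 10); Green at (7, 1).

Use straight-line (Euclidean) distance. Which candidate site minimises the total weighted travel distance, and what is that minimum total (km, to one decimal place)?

Total weighted distance at each candidate:
  Red (11, 3): total = 1822.4
  Blue (1, 10): total = 1366.8
  Green (7, 1): total = 1450.6
Minimum is at Blue with total 1366.8 km.

Blue, total 1366.8 km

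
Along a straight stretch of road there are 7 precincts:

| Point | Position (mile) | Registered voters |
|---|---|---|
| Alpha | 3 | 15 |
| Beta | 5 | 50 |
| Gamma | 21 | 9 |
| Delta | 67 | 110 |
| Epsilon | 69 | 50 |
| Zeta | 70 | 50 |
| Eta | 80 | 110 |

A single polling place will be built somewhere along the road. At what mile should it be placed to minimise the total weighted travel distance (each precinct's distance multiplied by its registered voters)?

x = 69

For a sum of weighted absolute distances on a line, the optimum is the weighted median (not the mean). Total weight W = 394; half-weight = 197.
Sort by position and accumulate weight:
  mile 3 (Alpha, w=15) → cum 15
  mile 5 (Beta, w=50) → cum 65
  mile 21 (Gamma, w=9) → cum 74
  mile 67 (Delta, w=110) → cum 184
  mile 69 (Epsilon, w=50) → cum 234  ≥ 197 → median here
  mile 70 (Zeta, w=50) → cum 284
  mile 80 (Eta, w=110) → cum 394
Optimal location: mile 69.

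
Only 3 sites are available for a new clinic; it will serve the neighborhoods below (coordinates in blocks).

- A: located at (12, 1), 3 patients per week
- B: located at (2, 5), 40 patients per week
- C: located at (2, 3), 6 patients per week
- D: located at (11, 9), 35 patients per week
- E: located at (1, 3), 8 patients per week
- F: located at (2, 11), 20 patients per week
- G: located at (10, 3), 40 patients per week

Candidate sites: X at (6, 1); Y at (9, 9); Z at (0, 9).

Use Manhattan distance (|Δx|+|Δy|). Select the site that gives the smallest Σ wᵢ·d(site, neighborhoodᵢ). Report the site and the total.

Total weighted distance at each candidate:
  X (6, 1): total = 1405
  Y (9, 9): total = 1193
  Z (0, 9): total = 1509
Minimum is at Y with total 1193 blocks.

Y, total 1193 blocks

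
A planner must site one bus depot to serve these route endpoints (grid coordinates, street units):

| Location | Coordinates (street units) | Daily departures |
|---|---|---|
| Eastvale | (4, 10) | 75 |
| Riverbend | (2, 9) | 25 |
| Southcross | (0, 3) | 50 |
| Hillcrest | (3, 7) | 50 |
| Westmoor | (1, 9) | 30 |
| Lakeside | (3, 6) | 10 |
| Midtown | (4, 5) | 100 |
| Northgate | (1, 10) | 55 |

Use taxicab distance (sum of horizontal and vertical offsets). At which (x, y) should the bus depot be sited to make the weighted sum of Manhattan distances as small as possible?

(3, 7)

Manhattan distance separates: Σwᵢ(|x−xᵢ|+|y−yᵢ|) = Σwᵢ|x−xᵢ| + Σwᵢ|y−yᵢ|, so x and y are optimised independently as 1-D weighted medians.
Total weight W = 395; half = 197.5.
x-coordinate, sorted with cumulative weight:
  x=0 (Southcross, w=50) cum 50
  x=1 (Westmoor, w=30) cum 80
  x=1 (Northgate, w=55) cum 135
  x=2 (Riverbend, w=25) cum 160
  x=3 (Hillcrest, w=50) cum 210  ← median
  x=3 (Lakeside, w=10) cum 220
  x=4 (Eastvale, w=75) cum 295
  x=4 (Midtown, w=100) cum 395
⇒ x* = 3
y-coordinate, sorted with cumulative weight:
  y=3 (Southcross, w=50) cum 50
  y=5 (Midtown, w=100) cum 150
  y=6 (Lakeside, w=10) cum 160
  y=7 (Hillcrest, w=50) cum 210  ← median
  y=9 (Riverbend, w=25) cum 235
  y=9 (Westmoor, w=30) cum 265
  y=10 (Eastvale, w=75) cum 340
  y=10 (Northgate, w=55) cum 395
⇒ y* = 7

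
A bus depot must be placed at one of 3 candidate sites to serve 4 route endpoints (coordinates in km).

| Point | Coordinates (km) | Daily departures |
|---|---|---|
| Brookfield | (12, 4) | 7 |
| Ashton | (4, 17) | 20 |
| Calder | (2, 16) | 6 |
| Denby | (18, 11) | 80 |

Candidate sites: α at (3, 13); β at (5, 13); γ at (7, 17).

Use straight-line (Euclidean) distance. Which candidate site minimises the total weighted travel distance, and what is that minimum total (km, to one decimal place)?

γ, total 1190.5 km

Total weighted distance at each candidate:
  α (3, 13): total = 1401.2
  β (5, 13): total = 1240.0
  γ (7, 17): total = 1190.5
Minimum is at γ with total 1190.5 km.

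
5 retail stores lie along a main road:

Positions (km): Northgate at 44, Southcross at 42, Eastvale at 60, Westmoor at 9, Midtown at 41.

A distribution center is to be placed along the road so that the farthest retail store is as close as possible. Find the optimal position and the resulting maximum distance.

location 34.5, max distance 25.5

The 1-center on a line is the midpoint of the two extreme points: leftmost at 9, rightmost at 60.
Optimal location = (9 + 60)/2 = 34.5; maximum distance = (60 − 9)/2 = 25.5.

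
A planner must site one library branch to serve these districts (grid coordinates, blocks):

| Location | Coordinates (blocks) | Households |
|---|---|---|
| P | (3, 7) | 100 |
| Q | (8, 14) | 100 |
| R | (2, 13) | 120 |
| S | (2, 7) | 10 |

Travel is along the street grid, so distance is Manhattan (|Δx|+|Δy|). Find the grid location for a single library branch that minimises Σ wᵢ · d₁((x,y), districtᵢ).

(3, 13)

Manhattan distance separates: Σwᵢ(|x−xᵢ|+|y−yᵢ|) = Σwᵢ|x−xᵢ| + Σwᵢ|y−yᵢ|, so x and y are optimised independently as 1-D weighted medians.
Total weight W = 330; half = 165.
x-coordinate, sorted with cumulative weight:
  x=2 (R, w=120) cum 120
  x=2 (S, w=10) cum 130
  x=3 (P, w=100) cum 230  ← median
  x=8 (Q, w=100) cum 330
⇒ x* = 3
y-coordinate, sorted with cumulative weight:
  y=7 (P, w=100) cum 100
  y=7 (S, w=10) cum 110
  y=13 (R, w=120) cum 230  ← median
  y=14 (Q, w=100) cum 330
⇒ y* = 13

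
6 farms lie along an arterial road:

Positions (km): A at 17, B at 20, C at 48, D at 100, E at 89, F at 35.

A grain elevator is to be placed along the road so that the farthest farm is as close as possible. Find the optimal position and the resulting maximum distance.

The 1-center on a line is the midpoint of the two extreme points: leftmost at 17, rightmost at 100.
Optimal location = (17 + 100)/2 = 58.5; maximum distance = (100 − 17)/2 = 41.5.

location 58.5, max distance 41.5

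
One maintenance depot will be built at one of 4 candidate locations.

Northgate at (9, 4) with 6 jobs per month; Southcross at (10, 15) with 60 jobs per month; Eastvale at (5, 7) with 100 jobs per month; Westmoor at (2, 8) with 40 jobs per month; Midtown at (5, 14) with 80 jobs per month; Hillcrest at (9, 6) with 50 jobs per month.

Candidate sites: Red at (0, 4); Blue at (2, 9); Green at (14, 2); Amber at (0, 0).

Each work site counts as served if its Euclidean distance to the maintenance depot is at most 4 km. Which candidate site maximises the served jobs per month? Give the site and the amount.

Blue, covering 140

Coverage radius r = 4 km; a point is covered iff (Δx)²+(Δy)² ≤ 4² = 16.
  Red (0, 4): covers {none} → 0
  Blue (2, 9): covers {Eastvale, Westmoor} → 140
  Green (14, 2): covers {none} → 0
  Amber (0, 0): covers {none} → 0
Maximum coverage at Blue: 140 jobs per month.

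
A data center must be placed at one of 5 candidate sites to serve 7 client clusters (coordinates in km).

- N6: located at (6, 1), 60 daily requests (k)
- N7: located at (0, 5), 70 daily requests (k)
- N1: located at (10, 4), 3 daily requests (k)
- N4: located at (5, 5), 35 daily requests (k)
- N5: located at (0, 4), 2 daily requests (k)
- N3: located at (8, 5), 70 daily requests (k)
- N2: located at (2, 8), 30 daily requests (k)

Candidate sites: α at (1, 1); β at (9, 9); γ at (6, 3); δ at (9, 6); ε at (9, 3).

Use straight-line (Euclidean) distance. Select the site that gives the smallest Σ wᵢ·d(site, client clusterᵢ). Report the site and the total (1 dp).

Total weighted distance at each candidate:
  α (1, 1): total = 1597.9
  β (9, 9): total = 1936.7
  γ (6, 3): total = 1055.6
  δ (9, 6): total = 1470.6
  ε (9, 3): total = 1455.2
Minimum is at γ with total 1055.6 km.

γ, total 1055.6 km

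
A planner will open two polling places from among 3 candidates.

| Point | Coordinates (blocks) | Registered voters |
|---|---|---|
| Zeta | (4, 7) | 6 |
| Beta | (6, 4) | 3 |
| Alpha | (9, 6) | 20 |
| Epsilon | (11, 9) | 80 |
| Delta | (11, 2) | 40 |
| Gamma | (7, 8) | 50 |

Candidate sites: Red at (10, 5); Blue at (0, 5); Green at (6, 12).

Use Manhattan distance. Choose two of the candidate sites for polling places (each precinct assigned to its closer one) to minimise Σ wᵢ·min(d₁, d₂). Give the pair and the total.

{Red, Green}, total 907

Evaluate every pair (each demand assigned to the nearer of the two):
  {Red, Green}: total = 907
  {Red, Blue}: total = 951
  {Blue, Green}: total = 1687
Best pair: {Red, Green} with total 907.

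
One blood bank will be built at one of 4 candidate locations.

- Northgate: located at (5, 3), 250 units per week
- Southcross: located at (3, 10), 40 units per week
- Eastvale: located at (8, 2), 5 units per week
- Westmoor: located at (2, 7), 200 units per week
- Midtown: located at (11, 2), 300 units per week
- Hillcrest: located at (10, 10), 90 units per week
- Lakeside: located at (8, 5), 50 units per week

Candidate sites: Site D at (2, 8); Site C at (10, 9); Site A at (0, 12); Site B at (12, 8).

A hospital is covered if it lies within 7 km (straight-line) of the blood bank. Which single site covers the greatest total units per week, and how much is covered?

Site D, covering 540

Coverage radius r = 7 km; a point is covered iff (Δx)²+(Δy)² ≤ 7² = 49.
  Site D (2, 8): covers {Northgate, Southcross, Westmoor, Lakeside} → 540
  Site C (10, 9): covers {Hillcrest, Lakeside} → 140
  Site A (0, 12): covers {Southcross, Westmoor} → 240
  Site B (12, 8): covers {Midtown, Hillcrest, Lakeside} → 440
Maximum coverage at Site D: 540 units per week.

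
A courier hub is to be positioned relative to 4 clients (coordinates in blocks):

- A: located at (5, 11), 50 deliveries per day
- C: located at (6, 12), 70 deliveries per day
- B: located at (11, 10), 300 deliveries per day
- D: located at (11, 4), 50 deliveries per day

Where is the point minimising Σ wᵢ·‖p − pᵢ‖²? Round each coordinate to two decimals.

The minimiser of Σwᵢ‖p−pᵢ‖² is the weighted centroid p* = (Σwᵢpᵢ)/(Σwᵢ).
Σwᵢ = 470.
Σwᵢxᵢ = 50·5 + 70·6 + 300·11 + 50·11 = 4520.
Σwᵢyᵢ = 50·11 + 70·12 + 300·10 + 50·4 = 4590.
x* = 4520/470 = 9.62, y* = 4590/470 = 9.77.

(9.62, 9.77)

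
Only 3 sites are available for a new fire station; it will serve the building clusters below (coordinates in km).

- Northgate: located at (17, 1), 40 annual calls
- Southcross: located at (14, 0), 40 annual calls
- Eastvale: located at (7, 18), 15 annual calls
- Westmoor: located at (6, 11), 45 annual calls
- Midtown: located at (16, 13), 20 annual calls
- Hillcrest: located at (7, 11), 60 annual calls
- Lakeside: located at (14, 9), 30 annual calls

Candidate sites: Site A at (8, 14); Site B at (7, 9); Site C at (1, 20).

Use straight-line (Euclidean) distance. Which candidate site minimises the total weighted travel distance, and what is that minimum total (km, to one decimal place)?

Total weighted distance at each candidate:
  Site A (8, 14): total = 2051.1
  Site B (7, 9): total = 1730.9
  Site C (1, 20): total = 3996.8
Minimum is at Site B with total 1730.9 km.

Site B, total 1730.9 km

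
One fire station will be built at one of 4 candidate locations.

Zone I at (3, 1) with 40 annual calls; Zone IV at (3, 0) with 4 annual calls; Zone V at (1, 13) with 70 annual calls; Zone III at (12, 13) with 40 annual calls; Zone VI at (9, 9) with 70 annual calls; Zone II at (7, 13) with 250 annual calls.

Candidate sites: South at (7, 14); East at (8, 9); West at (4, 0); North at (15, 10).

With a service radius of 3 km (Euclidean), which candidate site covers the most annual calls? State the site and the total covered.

South, covering 250

Coverage radius r = 3 km; a point is covered iff (Δx)²+(Δy)² ≤ 3² = 9.
  South (7, 14): covers {Zone II} → 250
  East (8, 9): covers {Zone VI} → 70
  West (4, 0): covers {Zone I, Zone IV} → 44
  North (15, 10): covers {none} → 0
Maximum coverage at South: 250 annual calls.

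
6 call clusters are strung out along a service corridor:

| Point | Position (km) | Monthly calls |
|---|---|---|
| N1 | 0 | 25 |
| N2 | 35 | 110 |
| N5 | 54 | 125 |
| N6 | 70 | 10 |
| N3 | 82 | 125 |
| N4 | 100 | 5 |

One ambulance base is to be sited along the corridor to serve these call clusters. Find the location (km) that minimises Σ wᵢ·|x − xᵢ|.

x = 54

For a sum of weighted absolute distances on a line, the optimum is the weighted median (not the mean). Total weight W = 400; half-weight = 200.
Sort by position and accumulate weight:
  km 0 (N1, w=25) → cum 25
  km 35 (N2, w=110) → cum 135
  km 54 (N5, w=125) → cum 260  ≥ 200 → median here
  km 70 (N6, w=10) → cum 270
  km 82 (N3, w=125) → cum 395
  km 100 (N4, w=5) → cum 400
Optimal location: km 54.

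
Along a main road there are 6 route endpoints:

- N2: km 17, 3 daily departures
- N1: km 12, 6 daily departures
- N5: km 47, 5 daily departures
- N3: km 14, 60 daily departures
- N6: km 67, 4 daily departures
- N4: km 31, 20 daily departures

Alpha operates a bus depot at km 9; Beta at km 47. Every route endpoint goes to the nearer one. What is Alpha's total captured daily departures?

69

The indifferent point is the midpoint (9+47)/2 = 28; route endpoints left of it (closer to Alpha at 9) go to Alpha, those right go to Beta.
  N1 at 12 (w=6) → Alpha
  N3 at 14 (w=60) → Alpha
  N2 at 17 (w=3) → Alpha
  N4 at 31 (w=20) → Beta
  N5 at 47 (w=5) → Beta
  N6 at 67 (w=4) → Beta
Alpha captures 69; Beta captures 29.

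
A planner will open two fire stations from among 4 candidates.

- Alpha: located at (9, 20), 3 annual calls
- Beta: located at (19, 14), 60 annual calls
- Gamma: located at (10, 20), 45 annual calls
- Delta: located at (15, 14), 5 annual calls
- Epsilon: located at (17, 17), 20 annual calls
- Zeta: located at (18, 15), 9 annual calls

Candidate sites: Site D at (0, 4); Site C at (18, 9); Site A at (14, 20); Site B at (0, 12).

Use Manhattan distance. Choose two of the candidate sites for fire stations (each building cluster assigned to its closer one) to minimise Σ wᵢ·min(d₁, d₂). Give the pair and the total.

{Site C, Site A}, total 764

Evaluate every pair (each demand assigned to the nearer of the two):
  {Site C, Site A}: total = 764
  {Site D, Site A}: total = 1091
  {Site A, Site B}: total = 1091
  {Site C, Site B}: total = 1495
  {Site D, Site C}: total = 1549
  {Site D, Site B}: total = 2835
Best pair: {Site C, Site A} with total 764.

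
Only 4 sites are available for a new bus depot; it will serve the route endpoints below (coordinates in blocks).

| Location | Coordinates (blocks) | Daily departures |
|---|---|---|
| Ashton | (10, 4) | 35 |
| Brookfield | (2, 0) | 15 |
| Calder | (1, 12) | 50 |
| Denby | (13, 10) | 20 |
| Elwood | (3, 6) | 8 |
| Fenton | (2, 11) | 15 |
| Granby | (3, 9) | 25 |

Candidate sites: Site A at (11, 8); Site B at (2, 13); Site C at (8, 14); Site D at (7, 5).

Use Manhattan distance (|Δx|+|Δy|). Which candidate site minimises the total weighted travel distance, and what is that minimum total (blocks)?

Site B, total 1389 blocks

Total weighted distance at each candidate:
  Site A (11, 8): total = 1695
  Site B (2, 13): total = 1389
  Site C (8, 14): total = 1839
  Site D (7, 5): total = 1565
Minimum is at Site B with total 1389 blocks.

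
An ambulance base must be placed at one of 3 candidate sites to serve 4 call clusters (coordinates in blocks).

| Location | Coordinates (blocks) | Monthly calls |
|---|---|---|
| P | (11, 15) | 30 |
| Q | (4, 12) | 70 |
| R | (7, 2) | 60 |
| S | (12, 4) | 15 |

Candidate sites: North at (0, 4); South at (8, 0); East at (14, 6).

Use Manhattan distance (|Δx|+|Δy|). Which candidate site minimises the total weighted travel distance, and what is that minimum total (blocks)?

South, total 1960 blocks

Total weighted distance at each candidate:
  North (0, 4): total = 2220
  South (8, 0): total = 1960
  East (14, 6): total = 2200
Minimum is at South with total 1960 blocks.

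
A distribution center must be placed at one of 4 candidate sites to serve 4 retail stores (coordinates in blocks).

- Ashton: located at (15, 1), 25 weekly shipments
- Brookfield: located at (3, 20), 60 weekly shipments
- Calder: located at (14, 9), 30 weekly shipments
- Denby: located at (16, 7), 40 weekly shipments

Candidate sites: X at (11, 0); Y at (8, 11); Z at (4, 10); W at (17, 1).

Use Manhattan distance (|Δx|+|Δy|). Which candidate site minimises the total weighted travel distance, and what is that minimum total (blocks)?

Y, total 1985 blocks

Total weighted distance at each candidate:
  X (11, 0): total = 2645
  Y (8, 11): total = 1985
  Z (4, 10): total = 2090
  W (17, 1): total = 2640
Minimum is at Y with total 1985 blocks.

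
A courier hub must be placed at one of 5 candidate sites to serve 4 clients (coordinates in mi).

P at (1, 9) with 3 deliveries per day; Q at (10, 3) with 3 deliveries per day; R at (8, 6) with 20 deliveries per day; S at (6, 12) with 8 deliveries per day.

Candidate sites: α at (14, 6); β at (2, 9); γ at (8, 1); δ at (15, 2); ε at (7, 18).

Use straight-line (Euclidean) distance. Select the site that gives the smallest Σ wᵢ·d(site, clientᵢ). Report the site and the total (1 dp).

β, total 207.2 mi

Total weighted distance at each candidate:
  α (14, 6): total = 255.0
  β (2, 9): total = 207.2
  γ (8, 1): total = 229.8
  δ (15, 2): total = 331.1
  ε (7, 18): total = 367.8
Minimum is at β with total 207.2 mi.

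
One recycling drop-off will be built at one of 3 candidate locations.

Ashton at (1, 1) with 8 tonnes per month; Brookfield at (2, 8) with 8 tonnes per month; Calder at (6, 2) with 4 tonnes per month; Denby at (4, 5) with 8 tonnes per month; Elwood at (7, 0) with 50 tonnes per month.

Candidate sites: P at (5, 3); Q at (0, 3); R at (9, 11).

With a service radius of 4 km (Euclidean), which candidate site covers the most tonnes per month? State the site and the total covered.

Coverage radius r = 4 km; a point is covered iff (Δx)²+(Δy)² ≤ 4² = 16.
  P (5, 3): covers {Calder, Denby, Elwood} → 62
  Q (0, 3): covers {Ashton} → 8
  R (9, 11): covers {none} → 0
Maximum coverage at P: 62 tonnes per month.

P, covering 62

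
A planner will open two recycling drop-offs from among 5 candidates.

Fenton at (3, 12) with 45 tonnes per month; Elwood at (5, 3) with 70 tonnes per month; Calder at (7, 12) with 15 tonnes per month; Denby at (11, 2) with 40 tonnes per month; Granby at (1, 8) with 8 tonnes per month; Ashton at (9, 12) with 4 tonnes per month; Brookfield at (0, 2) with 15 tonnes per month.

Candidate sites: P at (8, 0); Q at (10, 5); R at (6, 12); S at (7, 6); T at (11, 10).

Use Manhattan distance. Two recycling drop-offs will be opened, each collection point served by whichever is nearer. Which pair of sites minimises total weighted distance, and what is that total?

{P, R}, total 1004

Evaluate every pair (each demand assigned to the nearer of the two):
  {P, R}: total = 1004
  {R, S}: total = 1061
  {Q, R}: total = 1079
  {Q, S}: total = 1311
  {P, S}: total = 1336
  {P, T}: total = 1422
  {S, T}: total = 1455
  {R, T}: total = 1494
  {Q, T}: total = 1497
  {P, Q}: total = 1638
Best pair: {P, R} with total 1004.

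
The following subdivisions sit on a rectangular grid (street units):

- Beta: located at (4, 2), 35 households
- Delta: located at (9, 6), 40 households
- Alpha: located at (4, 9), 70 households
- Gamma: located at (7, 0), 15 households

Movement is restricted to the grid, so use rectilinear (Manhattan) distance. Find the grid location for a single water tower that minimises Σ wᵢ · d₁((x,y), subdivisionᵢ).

(4, 6)

Manhattan distance separates: Σwᵢ(|x−xᵢ|+|y−yᵢ|) = Σwᵢ|x−xᵢ| + Σwᵢ|y−yᵢ|, so x and y are optimised independently as 1-D weighted medians.
Total weight W = 160; half = 80.
x-coordinate, sorted with cumulative weight:
  x=4 (Beta, w=35) cum 35
  x=4 (Alpha, w=70) cum 105  ← median
  x=7 (Gamma, w=15) cum 120
  x=9 (Delta, w=40) cum 160
⇒ x* = 4
y-coordinate, sorted with cumulative weight:
  y=0 (Gamma, w=15) cum 15
  y=2 (Beta, w=35) cum 50
  y=6 (Delta, w=40) cum 90  ← median
  y=9 (Alpha, w=70) cum 160
⇒ y* = 6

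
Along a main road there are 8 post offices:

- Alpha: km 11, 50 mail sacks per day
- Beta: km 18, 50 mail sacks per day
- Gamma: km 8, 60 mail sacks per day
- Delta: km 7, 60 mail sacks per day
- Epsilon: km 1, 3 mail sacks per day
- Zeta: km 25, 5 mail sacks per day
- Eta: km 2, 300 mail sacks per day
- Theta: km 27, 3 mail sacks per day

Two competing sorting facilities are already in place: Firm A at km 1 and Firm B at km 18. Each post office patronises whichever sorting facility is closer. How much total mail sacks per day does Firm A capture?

The indifferent point is the midpoint (1+18)/2 = 9.5; post offices left of it (closer to Firm A at 1) go to Firm A, those right go to Firm B.
  Epsilon at 1 (w=3) → Firm A
  Eta at 2 (w=300) → Firm A
  Delta at 7 (w=60) → Firm A
  Gamma at 8 (w=60) → Firm A
  Alpha at 11 (w=50) → Firm B
  Beta at 18 (w=50) → Firm B
  Zeta at 25 (w=5) → Firm B
  Theta at 27 (w=3) → Firm B
Firm A captures 423; Firm B captures 108.

423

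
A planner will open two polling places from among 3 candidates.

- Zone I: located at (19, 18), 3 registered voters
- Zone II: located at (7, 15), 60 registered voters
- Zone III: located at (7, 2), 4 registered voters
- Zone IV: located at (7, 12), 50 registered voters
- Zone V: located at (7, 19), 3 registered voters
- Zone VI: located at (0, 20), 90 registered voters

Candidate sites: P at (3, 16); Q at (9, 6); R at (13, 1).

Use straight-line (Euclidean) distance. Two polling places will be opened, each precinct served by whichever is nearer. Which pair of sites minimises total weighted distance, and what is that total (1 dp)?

{P, Q}, total 1060.0

Evaluate every pair (each demand assigned to the nearer of the two):
  {P, Q}: total = 1060.0
  {P, R}: total = 1067.9
  {Q, R}: total = 2471.5
Best pair: {P, Q} with total 1060.0.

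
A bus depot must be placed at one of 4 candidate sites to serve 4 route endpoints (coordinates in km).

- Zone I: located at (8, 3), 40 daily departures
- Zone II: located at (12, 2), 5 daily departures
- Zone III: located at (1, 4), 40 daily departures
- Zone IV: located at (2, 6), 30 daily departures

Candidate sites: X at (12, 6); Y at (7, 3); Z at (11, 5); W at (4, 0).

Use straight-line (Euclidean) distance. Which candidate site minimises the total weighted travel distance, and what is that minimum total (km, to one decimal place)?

Y, total 483.7 km

Total weighted distance at each candidate:
  X (12, 6): total = 967.2
  Y (7, 3): total = 483.7
  Z (11, 5): total = 833.7
  W (4, 0): total = 631.0
Minimum is at Y with total 483.7 km.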